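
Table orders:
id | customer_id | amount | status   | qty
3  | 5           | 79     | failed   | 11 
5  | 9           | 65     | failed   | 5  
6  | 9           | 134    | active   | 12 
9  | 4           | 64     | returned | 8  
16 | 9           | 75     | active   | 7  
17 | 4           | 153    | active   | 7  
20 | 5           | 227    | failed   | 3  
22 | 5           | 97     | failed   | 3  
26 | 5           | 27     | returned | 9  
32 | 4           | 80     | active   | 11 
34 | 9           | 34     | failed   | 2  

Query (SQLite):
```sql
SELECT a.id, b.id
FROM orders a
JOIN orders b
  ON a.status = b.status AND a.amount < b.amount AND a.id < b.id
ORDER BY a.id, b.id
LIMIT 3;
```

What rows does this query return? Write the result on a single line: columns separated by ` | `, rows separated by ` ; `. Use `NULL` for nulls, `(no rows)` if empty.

Pairs (a,b) with same status, a.amount < b.amount, a.id < b.id.
status groups: active:{6,16,17,32} failed:{3,5,20,22,34} returned:{9,26}
Ordered by (a.id, b.id); first 3.

3 | 20 ; 3 | 22 ; 5 | 20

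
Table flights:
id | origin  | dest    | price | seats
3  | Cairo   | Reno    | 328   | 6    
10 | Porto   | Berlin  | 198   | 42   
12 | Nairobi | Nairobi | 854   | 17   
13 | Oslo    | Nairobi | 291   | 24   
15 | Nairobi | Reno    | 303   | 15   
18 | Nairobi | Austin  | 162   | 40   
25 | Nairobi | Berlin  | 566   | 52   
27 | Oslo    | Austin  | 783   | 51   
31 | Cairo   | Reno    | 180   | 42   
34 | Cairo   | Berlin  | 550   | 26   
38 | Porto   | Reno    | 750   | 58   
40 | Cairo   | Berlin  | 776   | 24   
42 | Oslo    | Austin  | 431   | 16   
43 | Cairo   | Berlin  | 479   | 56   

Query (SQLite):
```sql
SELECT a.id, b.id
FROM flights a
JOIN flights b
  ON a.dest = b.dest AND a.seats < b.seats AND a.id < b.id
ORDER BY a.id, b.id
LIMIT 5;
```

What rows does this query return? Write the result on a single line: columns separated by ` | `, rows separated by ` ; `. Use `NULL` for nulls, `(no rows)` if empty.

Pairs (a,b) with same dest, a.seats < b.seats, a.id < b.id.
dest groups: Austin:{18,27,42} Berlin:{10,25,34,40,43} Nairobi:{12,13} Reno:{3,15,31,38}
Ordered by (a.id, b.id); first 5.

3 | 15 ; 3 | 31 ; 3 | 38 ; 10 | 25 ; 10 | 43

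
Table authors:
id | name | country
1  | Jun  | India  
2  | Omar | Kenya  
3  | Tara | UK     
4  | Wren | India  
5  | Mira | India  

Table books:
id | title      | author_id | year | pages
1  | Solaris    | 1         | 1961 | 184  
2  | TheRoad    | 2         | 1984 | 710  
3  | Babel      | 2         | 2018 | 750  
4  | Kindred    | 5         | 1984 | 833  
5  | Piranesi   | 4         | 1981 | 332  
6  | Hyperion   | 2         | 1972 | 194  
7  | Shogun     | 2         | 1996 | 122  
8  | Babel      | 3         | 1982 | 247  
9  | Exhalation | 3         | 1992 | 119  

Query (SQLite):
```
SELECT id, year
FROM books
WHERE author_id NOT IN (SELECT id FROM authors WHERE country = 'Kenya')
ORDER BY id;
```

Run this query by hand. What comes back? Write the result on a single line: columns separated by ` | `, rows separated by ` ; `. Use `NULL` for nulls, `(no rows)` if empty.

1 | 1961 ; 4 | 1984 ; 5 | 1981 ; 8 | 1982 ; 9 | 1992

Inner query: authors.id where country = 'Kenya'.
Outer: keep books rows whose author_id is not in that set.
Inner query → {2}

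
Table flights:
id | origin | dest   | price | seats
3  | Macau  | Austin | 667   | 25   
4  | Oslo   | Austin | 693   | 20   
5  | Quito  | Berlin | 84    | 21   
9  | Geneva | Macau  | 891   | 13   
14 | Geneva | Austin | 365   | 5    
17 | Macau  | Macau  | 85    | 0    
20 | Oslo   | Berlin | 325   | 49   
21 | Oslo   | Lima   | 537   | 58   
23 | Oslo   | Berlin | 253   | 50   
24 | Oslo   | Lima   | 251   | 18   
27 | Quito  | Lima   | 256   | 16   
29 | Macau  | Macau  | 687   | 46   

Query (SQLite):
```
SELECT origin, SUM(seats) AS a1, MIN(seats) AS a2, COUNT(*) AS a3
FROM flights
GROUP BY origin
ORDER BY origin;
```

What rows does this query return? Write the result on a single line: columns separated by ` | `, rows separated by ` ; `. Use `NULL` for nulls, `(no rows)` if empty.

Group flights by origin.
Per group compute: SUM(seats), MIN(seats), COUNT(*).
  Geneva: ids {9, 14} → SUM(seats)=18, MIN(seats)=5, COUNT(*)=2
  Macau: ids {3, 17, 29} → SUM(seats)=71, MIN(seats)=0, COUNT(*)=3
  Oslo: ids {4, 20, 21, 23, 24} → SUM(seats)=195, MIN(seats)=18, COUNT(*)=5
  Quito: ids {5, 27} → SUM(seats)=37, MIN(seats)=16, COUNT(*)=2

Geneva | 18 | 5 | 2 ; Macau | 71 | 0 | 3 ; Oslo | 195 | 18 | 5 ; Quito | 37 | 16 | 2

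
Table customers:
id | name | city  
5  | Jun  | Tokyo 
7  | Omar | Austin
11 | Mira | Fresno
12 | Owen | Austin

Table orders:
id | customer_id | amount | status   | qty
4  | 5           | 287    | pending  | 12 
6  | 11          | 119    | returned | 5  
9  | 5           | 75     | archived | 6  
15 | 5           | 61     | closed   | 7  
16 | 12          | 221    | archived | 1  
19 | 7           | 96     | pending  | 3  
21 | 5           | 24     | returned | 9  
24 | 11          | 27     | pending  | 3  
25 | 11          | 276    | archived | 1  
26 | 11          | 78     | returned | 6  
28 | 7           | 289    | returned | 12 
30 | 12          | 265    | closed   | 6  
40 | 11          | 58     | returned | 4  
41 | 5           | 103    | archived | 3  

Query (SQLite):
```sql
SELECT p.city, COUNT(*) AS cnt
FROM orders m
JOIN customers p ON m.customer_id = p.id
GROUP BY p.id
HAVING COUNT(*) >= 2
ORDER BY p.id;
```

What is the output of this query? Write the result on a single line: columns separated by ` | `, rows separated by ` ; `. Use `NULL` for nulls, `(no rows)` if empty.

Join each orders row to its customers via customer_id.
Group joined rows by customers.id; compute COUNT(*) per group.
HAVING: keep groups with count ≥ 2.
  5: ids {4, 9, 15, 21, 41} → COUNT(*)=5
  7: ids {19, 28} → COUNT(*)=2
  11: ids {6, 24, 25, 26, 40} → COUNT(*)=5
  12: ids {16, 30} → COUNT(*)=2

Tokyo | 5 ; Austin | 2 ; Fresno | 5 ; Austin | 2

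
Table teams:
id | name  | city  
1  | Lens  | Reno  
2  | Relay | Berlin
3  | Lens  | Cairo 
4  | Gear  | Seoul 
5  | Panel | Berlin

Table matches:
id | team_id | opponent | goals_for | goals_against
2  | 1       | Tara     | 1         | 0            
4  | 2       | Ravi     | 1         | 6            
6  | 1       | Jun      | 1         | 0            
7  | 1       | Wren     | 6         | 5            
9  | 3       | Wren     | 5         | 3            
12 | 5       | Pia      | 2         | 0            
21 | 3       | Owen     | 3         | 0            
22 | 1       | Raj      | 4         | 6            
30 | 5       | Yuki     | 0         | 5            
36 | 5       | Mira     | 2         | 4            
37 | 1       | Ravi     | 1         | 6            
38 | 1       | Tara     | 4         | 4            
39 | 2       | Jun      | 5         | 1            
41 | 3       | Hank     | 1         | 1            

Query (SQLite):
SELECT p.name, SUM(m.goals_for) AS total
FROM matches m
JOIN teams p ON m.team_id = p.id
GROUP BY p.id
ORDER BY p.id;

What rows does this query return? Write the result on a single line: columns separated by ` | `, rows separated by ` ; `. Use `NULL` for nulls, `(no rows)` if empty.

Lens | 17 ; Relay | 6 ; Lens | 9 ; Panel | 4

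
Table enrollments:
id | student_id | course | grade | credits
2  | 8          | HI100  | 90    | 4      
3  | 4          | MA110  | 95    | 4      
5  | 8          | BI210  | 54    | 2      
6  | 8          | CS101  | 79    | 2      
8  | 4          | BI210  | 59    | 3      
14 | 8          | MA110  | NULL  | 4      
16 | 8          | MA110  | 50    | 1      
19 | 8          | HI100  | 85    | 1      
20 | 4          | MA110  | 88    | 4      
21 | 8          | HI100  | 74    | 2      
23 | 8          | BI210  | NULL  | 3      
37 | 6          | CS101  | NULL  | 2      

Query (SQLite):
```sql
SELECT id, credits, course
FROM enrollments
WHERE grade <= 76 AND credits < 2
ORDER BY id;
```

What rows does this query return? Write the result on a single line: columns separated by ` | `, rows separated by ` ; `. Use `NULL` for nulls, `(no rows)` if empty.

16 | 1 | MA110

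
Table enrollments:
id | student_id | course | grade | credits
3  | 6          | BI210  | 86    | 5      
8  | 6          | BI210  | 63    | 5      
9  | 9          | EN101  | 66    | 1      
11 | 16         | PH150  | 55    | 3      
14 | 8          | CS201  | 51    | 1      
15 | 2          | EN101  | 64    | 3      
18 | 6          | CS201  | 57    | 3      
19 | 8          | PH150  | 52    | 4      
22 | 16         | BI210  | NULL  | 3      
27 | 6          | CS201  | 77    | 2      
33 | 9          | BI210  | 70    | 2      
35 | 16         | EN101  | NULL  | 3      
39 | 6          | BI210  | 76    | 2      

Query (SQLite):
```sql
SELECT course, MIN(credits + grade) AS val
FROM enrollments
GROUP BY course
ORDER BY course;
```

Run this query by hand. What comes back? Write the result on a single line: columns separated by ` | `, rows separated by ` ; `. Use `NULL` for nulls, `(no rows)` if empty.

For each row compute credits + grade.
Group by course; take MIN of the expression per group.
  BI210: ids {3, 8, 22, 33, 39} → MIN(credits + grade)=68
  CS201: ids {14, 18, 27} → MIN(credits + grade)=52
  EN101: ids {9, 15, 35} → MIN(credits + grade)=67
  PH150: ids {11, 19} → MIN(credits + grade)=56

BI210 | 68 ; CS201 | 52 ; EN101 | 67 ; PH150 | 56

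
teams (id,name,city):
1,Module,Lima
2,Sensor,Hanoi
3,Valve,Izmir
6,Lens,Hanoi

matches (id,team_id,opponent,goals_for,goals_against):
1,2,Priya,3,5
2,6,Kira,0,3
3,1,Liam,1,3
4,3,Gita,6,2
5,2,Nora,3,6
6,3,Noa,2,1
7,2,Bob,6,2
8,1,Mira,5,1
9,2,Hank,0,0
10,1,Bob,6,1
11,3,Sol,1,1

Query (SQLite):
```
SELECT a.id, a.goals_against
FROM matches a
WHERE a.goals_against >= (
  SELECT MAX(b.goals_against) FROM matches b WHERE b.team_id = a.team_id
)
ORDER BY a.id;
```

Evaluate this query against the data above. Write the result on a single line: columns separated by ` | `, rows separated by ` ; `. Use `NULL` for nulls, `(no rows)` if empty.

2 | 3 ; 3 | 3 ; 4 | 2 ; 5 | 6

For each matches row a, compute MAX(goals_against) over rows sharing a.team_id.
Keep row a if a.goals_against >= that per-group MAX.
  team_id=1: MAX(goals_against) = 3
  team_id=2: MAX(goals_against) = 6
  team_id=3: MAX(goals_against) = 2
  team_id=6: MAX(goals_against) = 3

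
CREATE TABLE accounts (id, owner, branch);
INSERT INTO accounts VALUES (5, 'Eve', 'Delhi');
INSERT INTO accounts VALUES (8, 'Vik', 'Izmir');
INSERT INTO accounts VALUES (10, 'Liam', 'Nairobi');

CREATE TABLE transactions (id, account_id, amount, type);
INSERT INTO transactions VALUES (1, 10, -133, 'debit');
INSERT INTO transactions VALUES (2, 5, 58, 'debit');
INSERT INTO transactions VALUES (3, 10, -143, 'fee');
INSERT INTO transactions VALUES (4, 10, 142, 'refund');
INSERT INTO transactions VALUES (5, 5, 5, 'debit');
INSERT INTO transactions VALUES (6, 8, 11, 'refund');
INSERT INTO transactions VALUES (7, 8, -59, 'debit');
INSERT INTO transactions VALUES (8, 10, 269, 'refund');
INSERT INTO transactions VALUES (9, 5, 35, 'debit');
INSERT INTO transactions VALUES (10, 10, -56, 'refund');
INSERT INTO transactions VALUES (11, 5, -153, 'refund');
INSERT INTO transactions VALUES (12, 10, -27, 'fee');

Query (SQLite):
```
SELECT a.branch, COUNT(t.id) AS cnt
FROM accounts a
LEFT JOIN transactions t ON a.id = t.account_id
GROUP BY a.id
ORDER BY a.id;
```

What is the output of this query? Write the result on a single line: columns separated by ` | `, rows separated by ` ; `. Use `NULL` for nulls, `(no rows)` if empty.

LEFT JOIN keeps every accounts row; unmatched ones get NULL for transactions columns.
Group by accounts.id and compute COUNT(t.id). COUNT(col) of an all-NULL group is 0.
  5: ids {2, 5, 9, 11} → COUNT(t.id)=4
  8: ids {6, 7} → COUNT(t.id)=2
  10: ids {1, 3, 4, 8, 10, 12} → COUNT(t.id)=6

Delhi | 4 ; Izmir | 2 ; Nairobi | 6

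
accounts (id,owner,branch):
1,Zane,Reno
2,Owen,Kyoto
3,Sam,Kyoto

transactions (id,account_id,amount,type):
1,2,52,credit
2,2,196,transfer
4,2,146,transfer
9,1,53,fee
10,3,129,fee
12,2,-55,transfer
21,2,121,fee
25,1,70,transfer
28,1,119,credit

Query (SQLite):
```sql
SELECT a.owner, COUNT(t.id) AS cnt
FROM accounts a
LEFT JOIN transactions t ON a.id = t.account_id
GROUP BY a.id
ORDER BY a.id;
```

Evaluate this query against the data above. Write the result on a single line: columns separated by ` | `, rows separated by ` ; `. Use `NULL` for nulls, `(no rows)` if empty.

LEFT JOIN keeps every accounts row; unmatched ones get NULL for transactions columns.
Group by accounts.id and compute COUNT(t.id). COUNT(col) of an all-NULL group is 0.
  1: ids {9, 25, 28} → COUNT(t.id)=3
  2: ids {1, 2, 4, 12, 21} → COUNT(t.id)=5
  3: ids {10} → COUNT(t.id)=1

Zane | 3 ; Owen | 5 ; Sam | 1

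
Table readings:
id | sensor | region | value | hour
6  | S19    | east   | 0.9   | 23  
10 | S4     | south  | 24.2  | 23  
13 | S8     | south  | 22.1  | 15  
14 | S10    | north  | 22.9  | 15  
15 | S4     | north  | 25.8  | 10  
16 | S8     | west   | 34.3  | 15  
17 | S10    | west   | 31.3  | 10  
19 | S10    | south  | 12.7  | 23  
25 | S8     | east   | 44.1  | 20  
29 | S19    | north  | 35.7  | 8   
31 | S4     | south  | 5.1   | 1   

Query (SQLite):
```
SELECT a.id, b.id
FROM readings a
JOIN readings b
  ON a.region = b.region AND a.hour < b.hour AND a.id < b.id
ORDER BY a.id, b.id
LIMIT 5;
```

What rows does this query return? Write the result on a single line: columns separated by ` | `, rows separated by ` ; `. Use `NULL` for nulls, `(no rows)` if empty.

13 | 19

Pairs (a,b) with same region, a.hour < b.hour, a.id < b.id.
region groups: east:{6,25} north:{14,15,29} south:{10,13,19,31} west:{16,17}
Ordered by (a.id, b.id); first 5.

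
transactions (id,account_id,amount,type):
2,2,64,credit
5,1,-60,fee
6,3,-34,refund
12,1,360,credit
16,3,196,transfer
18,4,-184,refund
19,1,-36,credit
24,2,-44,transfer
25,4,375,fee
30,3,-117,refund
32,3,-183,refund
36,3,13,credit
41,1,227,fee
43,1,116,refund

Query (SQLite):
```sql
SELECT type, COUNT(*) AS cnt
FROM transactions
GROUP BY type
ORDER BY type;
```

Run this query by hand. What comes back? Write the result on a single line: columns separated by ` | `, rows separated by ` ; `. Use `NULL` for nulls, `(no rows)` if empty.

Partition transactions by type; compute COUNT(*) within each group.
  credit: ids {2, 12, 19, 36} → COUNT(*)=4
  fee: ids {5, 25, 41} → COUNT(*)=3
  refund: ids {6, 18, 30, 32, 43} → COUNT(*)=5
  transfer: ids {16, 24} → COUNT(*)=2

credit | 4 ; fee | 3 ; refund | 5 ; transfer | 2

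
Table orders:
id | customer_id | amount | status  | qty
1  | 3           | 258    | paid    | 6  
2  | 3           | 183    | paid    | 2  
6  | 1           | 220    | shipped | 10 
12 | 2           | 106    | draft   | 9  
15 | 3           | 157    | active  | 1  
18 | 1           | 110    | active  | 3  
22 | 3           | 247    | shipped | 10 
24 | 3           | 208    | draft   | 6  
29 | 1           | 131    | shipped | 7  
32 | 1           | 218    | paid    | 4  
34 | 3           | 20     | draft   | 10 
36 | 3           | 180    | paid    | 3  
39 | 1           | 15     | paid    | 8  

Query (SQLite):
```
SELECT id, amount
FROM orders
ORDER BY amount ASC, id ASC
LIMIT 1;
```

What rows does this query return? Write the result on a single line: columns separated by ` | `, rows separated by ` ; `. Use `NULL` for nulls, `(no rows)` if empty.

39 | 15

Sort by amount asc, tiebreak id asc: (15, id=39), (20, id=34), (106, id=12), (110, id=18) …. Take first 1.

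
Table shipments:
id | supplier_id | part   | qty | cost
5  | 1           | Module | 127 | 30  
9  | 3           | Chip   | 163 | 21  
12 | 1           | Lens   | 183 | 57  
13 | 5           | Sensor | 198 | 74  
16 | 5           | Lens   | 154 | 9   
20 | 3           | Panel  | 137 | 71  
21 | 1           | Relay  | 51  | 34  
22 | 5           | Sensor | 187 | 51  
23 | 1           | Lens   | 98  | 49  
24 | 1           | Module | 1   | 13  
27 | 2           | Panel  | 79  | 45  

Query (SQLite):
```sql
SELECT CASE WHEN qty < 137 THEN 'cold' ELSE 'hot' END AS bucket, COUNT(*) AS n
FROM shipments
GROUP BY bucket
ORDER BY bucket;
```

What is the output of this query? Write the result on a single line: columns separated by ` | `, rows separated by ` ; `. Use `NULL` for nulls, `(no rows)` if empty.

cold | 5 ; hot | 6

Bucket rows by qty < 137 → 'cold' else 'hot'; count each bucket.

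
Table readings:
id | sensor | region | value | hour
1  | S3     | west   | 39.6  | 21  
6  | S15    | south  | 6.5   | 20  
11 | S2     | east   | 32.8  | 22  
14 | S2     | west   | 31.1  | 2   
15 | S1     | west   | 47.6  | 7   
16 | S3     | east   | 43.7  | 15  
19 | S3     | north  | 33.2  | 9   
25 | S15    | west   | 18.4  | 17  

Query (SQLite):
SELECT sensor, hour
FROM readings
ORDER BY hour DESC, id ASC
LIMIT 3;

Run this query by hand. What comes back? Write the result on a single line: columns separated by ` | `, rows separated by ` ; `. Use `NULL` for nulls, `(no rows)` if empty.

S2 | 22 ; S3 | 21 ; S15 | 20

Sort by hour desc, tiebreak id asc: (22, id=11), (21, id=1), (20, id=6), (17, id=25), (15, id=16), (9, id=19) …. Take first 3.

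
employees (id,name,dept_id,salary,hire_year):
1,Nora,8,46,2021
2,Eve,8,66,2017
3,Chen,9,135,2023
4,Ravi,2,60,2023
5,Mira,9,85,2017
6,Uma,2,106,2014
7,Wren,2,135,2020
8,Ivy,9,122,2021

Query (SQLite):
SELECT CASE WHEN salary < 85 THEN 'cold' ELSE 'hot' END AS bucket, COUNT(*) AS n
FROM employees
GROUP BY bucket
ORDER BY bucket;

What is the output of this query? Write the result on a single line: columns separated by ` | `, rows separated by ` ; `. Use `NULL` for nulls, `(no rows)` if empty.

cold | 3 ; hot | 5

Bucket rows by salary < 85 → 'cold' else 'hot'; count each bucket.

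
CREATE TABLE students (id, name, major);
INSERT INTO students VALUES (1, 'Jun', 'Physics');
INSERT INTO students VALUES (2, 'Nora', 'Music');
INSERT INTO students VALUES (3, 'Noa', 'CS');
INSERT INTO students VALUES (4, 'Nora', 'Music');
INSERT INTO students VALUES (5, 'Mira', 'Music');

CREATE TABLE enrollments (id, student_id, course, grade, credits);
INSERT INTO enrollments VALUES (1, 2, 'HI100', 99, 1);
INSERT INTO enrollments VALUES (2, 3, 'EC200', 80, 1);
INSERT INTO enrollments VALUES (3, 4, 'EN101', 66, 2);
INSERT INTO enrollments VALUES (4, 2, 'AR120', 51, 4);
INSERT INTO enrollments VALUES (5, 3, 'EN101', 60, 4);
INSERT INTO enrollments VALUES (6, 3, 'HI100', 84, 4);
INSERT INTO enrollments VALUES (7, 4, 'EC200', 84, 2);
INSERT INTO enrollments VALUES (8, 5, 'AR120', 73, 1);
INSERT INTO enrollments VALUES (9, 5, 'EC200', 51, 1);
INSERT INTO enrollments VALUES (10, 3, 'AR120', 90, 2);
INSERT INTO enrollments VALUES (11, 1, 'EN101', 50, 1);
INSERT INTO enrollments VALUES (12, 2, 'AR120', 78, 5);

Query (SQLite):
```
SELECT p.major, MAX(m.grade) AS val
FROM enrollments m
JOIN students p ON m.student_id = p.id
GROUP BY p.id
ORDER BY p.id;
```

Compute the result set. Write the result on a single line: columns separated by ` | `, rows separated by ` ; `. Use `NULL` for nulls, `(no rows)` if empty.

Join each enrollments row to its students via student_id.
Group joined rows by students.id; compute MAX(m.grade) per group.
  1: ids {11} → MAX(m.grade)=50
  2: ids {1, 4, 12} → MAX(m.grade)=99
  3: ids {2, 5, 6, 10} → MAX(m.grade)=90
  4: ids {3, 7} → MAX(m.grade)=84
  5: ids {8, 9} → MAX(m.grade)=73

Physics | 50 ; Music | 99 ; CS | 90 ; Music | 84 ; Music | 73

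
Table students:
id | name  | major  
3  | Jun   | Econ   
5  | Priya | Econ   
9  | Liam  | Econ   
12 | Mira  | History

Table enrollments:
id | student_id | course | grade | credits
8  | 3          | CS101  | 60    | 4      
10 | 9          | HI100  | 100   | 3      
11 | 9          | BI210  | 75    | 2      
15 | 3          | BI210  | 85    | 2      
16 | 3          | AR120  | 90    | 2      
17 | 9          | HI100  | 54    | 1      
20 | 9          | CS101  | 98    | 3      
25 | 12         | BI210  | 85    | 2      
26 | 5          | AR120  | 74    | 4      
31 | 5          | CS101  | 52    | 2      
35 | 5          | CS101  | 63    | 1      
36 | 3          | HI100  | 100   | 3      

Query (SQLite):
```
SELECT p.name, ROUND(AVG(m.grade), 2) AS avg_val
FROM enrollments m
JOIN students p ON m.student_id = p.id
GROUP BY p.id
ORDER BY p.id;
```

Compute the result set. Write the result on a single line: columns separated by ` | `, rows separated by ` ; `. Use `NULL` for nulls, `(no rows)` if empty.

Jun | 83.75 ; Priya | 63 ; Liam | 81.75 ; Mira | 85

Join each enrollments row to its students via student_id.
Group joined rows by students.id; compute ROUND(AVG(m.grade), 2) per group.
  3: ids {8, 15, 16, 36} → ROUND(AVG(m.grade), 2)=83.75
  5: ids {26, 31, 35} → ROUND(AVG(m.grade), 2)=63
  9: ids {10, 11, 17, 20} → ROUND(AVG(m.grade), 2)=81.75
  12: ids {25} → ROUND(AVG(m.grade), 2)=85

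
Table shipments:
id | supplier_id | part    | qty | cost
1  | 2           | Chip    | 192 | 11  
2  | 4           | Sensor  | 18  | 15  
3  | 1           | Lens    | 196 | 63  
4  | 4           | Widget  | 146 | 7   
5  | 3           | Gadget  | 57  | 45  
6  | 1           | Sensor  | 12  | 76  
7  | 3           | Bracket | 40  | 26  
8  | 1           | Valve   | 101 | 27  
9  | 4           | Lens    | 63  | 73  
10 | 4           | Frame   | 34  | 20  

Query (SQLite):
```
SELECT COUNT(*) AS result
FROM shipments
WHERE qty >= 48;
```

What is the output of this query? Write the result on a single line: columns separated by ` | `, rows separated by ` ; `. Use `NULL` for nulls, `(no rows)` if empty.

6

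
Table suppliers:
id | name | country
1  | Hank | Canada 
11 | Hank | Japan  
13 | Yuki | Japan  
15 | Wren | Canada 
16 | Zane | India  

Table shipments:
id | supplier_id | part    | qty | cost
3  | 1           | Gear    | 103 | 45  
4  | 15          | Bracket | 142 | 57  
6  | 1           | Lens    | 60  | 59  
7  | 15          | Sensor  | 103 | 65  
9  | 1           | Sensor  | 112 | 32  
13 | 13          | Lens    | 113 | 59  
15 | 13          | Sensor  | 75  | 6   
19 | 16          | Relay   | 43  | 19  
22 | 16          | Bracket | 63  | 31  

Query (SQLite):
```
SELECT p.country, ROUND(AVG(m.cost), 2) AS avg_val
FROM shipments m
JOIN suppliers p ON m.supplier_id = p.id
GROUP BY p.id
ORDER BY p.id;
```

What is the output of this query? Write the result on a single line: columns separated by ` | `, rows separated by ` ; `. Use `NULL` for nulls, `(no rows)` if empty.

Canada | 45.33 ; Japan | 32.5 ; Canada | 61 ; India | 25

Join each shipments row to its suppliers via supplier_id.
Group joined rows by suppliers.id; compute ROUND(AVG(m.cost), 2) per group.
  1: ids {3, 6, 9} → ROUND(AVG(m.cost), 2)=45.33
  13: ids {13, 15} → ROUND(AVG(m.cost), 2)=32.5
  15: ids {4, 7} → ROUND(AVG(m.cost), 2)=61
  16: ids {19, 22} → ROUND(AVG(m.cost), 2)=25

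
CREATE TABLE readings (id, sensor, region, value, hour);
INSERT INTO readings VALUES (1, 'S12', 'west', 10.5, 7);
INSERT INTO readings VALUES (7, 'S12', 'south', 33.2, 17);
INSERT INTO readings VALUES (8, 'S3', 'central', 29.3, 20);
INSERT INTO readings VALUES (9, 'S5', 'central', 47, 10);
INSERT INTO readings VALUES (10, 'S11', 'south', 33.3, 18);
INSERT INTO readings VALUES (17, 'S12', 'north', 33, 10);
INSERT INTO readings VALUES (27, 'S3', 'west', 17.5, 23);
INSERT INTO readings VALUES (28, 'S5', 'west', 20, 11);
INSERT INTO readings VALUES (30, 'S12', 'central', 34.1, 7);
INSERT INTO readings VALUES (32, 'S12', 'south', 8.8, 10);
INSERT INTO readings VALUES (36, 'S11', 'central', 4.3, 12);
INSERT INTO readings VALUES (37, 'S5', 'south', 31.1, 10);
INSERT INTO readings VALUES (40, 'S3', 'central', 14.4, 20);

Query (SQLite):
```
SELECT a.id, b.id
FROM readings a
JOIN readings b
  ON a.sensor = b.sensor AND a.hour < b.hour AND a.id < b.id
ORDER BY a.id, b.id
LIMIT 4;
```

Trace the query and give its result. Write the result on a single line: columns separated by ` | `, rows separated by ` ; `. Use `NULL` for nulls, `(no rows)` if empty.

1 | 7 ; 1 | 17 ; 1 | 32 ; 8 | 27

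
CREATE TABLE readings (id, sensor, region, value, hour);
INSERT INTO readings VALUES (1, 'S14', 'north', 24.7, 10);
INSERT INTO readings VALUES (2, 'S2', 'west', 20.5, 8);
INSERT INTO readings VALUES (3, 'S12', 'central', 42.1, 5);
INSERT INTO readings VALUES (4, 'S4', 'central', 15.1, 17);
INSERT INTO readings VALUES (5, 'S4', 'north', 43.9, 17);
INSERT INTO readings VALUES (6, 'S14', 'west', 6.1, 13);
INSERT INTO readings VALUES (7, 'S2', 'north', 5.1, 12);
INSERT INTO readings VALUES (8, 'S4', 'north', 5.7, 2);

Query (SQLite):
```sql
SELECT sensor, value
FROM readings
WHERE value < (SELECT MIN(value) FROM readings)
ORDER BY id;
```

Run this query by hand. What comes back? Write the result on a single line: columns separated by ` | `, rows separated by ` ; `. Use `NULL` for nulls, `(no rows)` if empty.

(no rows)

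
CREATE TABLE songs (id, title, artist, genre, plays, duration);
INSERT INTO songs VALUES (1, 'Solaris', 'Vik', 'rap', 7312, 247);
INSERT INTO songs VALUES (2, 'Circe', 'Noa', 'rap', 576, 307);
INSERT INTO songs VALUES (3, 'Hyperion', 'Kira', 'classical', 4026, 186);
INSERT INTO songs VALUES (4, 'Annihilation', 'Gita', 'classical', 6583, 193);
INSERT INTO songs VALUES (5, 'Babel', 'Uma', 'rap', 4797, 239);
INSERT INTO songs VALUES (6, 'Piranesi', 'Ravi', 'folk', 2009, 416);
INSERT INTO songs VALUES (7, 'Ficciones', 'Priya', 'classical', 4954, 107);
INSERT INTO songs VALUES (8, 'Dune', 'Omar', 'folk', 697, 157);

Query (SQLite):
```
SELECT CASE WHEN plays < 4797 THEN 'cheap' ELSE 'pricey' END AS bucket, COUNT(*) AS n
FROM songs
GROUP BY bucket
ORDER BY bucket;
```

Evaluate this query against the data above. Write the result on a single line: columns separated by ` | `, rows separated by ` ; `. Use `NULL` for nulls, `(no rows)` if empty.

cheap | 4 ; pricey | 4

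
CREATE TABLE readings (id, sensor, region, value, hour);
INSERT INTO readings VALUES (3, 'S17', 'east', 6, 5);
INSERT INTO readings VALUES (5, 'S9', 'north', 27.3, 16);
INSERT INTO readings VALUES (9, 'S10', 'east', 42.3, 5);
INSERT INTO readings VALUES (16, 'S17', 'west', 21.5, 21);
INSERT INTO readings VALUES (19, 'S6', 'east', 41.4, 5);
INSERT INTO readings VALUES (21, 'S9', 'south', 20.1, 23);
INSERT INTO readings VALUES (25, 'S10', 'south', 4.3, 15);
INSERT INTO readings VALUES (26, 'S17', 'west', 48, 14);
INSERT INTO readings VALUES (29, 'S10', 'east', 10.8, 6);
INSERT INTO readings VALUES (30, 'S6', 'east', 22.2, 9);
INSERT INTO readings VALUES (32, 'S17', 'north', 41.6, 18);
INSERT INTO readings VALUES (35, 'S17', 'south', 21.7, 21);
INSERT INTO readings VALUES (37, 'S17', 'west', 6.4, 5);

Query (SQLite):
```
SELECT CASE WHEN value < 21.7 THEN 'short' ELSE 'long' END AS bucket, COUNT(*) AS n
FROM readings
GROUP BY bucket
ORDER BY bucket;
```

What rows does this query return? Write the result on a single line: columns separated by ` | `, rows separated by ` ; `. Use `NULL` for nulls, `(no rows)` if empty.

long | 7 ; short | 6

Bucket rows by value < 21.7 → 'short' else 'long'; count each bucket.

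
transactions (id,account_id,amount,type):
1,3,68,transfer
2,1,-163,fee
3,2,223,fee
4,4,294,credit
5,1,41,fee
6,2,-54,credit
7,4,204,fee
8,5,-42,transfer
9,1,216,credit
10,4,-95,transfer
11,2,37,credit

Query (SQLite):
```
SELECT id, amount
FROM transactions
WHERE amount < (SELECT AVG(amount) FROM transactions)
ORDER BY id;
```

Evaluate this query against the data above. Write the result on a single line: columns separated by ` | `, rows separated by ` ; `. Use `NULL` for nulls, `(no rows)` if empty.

Scalar subquery: AVG(amount) over all transactions rows = 66.272727 (≈; comparison uses full precision).
Keep rows where amount < that value.

2 | -163 ; 5 | 41 ; 6 | -54 ; 8 | -42 ; 10 | -95 ; 11 | 37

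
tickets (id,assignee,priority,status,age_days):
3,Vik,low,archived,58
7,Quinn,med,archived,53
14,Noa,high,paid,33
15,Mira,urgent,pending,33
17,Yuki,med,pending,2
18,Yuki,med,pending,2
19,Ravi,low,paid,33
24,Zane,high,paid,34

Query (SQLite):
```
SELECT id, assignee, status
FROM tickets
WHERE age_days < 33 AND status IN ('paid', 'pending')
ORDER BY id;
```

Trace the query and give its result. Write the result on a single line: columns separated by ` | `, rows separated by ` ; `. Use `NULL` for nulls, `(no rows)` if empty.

17 | Yuki | pending ; 18 | Yuki | pending

age_days < 33: ids {17, 18}
status IN ('paid', 'pending'): ids {14, 15, 17, 18, 19, 24}
Combine with AND.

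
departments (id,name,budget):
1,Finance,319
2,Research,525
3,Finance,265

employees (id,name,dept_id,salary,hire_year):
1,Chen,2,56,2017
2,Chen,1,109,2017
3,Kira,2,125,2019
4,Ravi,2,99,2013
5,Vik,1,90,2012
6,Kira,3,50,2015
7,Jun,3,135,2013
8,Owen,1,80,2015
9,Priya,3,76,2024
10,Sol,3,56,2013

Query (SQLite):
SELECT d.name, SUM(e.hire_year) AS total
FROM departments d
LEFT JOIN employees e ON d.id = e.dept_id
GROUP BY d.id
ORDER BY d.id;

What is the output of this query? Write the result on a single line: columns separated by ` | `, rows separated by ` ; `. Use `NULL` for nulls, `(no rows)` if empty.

Finance | 6044 ; Research | 6049 ; Finance | 8065

LEFT JOIN keeps every departments row; unmatched ones get NULL for employees columns.
Group by departments.id and compute SUM(e.hire_year). SUM over an all-NULL group is NULL.
  1: ids {2, 5, 8} → SUM(e.hire_year)=6044
  2: ids {1, 3, 4} → SUM(e.hire_year)=6049
  3: ids {6, 7, 9, 10} → SUM(e.hire_year)=8065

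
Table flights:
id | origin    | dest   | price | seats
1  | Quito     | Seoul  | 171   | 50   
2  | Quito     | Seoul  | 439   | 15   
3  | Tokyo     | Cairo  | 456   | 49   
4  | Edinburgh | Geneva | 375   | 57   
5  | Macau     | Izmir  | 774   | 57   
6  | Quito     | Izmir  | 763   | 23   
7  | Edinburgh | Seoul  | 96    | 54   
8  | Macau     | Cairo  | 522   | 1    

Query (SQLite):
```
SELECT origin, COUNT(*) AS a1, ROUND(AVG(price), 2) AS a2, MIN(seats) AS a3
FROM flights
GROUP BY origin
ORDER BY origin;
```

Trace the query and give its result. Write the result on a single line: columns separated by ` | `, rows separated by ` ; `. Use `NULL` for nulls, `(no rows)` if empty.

Edinburgh | 2 | 235.5 | 54 ; Macau | 2 | 648 | 1 ; Quito | 3 | 457.67 | 15 ; Tokyo | 1 | 456 | 49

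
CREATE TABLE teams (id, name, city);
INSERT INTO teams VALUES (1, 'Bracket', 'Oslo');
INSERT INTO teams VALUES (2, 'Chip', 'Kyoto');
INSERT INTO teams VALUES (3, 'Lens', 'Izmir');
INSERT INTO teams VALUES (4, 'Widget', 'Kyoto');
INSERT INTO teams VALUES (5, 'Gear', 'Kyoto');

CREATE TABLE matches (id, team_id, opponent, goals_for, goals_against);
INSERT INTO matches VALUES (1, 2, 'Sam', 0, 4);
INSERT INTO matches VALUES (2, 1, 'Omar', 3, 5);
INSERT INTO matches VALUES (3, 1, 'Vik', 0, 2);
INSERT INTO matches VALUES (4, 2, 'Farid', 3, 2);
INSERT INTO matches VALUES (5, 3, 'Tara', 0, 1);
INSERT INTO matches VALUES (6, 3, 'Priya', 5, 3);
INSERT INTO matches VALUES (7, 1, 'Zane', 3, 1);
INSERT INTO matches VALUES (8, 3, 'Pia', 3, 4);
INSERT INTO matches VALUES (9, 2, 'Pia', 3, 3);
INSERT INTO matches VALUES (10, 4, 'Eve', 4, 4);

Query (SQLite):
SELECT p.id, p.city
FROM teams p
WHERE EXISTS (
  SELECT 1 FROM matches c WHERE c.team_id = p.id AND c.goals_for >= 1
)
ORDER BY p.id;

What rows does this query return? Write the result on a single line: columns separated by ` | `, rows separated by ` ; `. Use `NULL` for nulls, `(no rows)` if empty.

For each teams row, check whether any matches with matching team_id has goals_for >= 1.
Keep rows where that is true.

1 | Oslo ; 2 | Kyoto ; 3 | Izmir ; 4 | Kyoto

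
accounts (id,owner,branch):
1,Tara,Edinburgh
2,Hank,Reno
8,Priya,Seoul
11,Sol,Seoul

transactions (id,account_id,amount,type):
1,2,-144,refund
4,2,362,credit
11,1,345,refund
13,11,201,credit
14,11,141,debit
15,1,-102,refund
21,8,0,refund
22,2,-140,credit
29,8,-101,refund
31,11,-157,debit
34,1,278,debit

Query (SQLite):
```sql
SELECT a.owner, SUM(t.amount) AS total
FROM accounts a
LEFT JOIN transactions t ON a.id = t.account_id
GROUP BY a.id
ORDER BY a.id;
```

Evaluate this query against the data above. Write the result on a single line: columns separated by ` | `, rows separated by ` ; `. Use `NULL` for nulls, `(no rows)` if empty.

Tara | 521 ; Hank | 78 ; Priya | -101 ; Sol | 185

LEFT JOIN keeps every accounts row; unmatched ones get NULL for transactions columns.
Group by accounts.id and compute SUM(t.amount). SUM over an all-NULL group is NULL.
  1: ids {11, 15, 34} → SUM(t.amount)=521
  2: ids {1, 4, 22} → SUM(t.amount)=78
  8: ids {21, 29} → SUM(t.amount)=-101
  11: ids {13, 14, 31} → SUM(t.amount)=185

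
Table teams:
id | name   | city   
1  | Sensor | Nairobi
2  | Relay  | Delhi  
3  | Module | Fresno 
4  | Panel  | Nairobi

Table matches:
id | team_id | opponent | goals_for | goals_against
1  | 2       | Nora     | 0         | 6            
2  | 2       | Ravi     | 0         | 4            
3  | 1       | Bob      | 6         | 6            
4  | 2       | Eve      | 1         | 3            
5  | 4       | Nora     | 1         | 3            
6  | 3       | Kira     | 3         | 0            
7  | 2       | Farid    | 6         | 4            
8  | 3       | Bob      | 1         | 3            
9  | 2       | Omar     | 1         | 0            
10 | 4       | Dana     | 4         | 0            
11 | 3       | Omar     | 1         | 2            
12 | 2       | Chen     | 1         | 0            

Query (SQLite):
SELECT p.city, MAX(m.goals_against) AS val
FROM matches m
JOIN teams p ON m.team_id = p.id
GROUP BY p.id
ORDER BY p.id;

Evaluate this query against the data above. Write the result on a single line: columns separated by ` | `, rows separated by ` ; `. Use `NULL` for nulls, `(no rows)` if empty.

Nairobi | 6 ; Delhi | 6 ; Fresno | 3 ; Nairobi | 3

Join each matches row to its teams via team_id.
Group joined rows by teams.id; compute MAX(m.goals_against) per group.
  1: ids {3} → MAX(m.goals_against)=6
  2: ids {1, 2, 4, 7, 9, 12} → MAX(m.goals_against)=6
  3: ids {6, 8, 11} → MAX(m.goals_against)=3
  4: ids {5, 10} → MAX(m.goals_against)=3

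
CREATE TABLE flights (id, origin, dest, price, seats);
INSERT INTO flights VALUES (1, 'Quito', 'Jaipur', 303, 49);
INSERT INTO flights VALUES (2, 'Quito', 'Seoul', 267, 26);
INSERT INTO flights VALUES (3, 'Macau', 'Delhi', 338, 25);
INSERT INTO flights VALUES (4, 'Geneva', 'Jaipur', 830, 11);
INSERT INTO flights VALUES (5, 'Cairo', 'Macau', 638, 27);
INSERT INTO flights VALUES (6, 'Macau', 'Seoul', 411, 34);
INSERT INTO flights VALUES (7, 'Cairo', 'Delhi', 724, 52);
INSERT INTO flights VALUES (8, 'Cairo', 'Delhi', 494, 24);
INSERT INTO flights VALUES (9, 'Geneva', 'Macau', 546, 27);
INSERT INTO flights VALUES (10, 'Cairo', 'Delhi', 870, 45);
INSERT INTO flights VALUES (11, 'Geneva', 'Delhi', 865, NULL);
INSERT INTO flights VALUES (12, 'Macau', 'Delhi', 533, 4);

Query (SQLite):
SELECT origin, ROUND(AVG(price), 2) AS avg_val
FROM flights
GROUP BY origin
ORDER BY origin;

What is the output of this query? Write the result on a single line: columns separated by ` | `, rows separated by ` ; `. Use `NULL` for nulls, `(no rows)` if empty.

Cairo | 681.5 ; Geneva | 747 ; Macau | 427.33 ; Quito | 285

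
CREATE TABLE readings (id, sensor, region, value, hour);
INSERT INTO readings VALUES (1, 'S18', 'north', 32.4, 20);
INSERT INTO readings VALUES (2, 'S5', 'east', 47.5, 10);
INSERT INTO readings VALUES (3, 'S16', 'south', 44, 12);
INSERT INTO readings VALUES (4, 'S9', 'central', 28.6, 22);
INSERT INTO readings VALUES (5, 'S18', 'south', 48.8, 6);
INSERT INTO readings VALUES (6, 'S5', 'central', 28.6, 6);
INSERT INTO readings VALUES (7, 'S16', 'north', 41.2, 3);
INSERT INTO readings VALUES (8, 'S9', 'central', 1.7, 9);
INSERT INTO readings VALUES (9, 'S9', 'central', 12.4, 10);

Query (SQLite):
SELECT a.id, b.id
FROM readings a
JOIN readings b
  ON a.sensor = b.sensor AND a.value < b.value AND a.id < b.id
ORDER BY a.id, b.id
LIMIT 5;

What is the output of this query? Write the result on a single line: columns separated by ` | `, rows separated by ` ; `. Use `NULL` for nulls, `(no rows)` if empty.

Pairs (a,b) with same sensor, a.value < b.value, a.id < b.id.
sensor groups: S16:{3,7} S18:{1,5} S5:{2,6} S9:{4,8,9}
Ordered by (a.id, b.id); first 5.

1 | 5 ; 8 | 9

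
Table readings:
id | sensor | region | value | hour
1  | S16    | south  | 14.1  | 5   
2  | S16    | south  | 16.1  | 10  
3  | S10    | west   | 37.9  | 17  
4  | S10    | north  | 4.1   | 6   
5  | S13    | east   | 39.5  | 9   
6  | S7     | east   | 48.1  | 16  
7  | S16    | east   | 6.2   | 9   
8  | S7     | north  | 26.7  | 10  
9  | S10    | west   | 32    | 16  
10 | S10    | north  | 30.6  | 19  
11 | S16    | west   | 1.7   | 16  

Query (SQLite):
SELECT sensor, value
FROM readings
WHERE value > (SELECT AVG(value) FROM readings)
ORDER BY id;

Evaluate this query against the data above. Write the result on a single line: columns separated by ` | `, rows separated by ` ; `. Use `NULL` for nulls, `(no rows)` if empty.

S10 | 37.9 ; S13 | 39.5 ; S7 | 48.1 ; S7 | 26.7 ; S10 | 32 ; S10 | 30.6

Scalar subquery: AVG(value) over all readings rows = 23.363636 (≈; comparison uses full precision).
Keep rows where value > that value.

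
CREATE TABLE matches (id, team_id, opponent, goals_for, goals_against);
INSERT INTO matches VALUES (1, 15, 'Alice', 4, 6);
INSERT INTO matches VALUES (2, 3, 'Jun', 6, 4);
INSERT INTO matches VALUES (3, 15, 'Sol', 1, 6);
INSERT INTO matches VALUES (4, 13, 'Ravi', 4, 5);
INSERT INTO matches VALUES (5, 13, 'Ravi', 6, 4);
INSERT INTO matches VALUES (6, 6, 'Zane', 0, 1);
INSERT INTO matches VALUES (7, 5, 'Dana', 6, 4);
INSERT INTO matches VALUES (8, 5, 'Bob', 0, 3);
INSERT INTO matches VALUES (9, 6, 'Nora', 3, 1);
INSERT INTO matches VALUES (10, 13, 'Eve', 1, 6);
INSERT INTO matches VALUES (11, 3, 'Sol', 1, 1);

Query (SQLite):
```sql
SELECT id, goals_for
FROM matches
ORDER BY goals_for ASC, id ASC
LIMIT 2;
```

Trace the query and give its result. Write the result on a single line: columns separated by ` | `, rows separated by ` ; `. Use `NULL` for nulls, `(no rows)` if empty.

Sort by goals_for asc, tiebreak id asc: (0, id=6), (0, id=8), (1, id=3), (1, id=10), (1, id=11) …. Take first 2.

6 | 0 ; 8 | 0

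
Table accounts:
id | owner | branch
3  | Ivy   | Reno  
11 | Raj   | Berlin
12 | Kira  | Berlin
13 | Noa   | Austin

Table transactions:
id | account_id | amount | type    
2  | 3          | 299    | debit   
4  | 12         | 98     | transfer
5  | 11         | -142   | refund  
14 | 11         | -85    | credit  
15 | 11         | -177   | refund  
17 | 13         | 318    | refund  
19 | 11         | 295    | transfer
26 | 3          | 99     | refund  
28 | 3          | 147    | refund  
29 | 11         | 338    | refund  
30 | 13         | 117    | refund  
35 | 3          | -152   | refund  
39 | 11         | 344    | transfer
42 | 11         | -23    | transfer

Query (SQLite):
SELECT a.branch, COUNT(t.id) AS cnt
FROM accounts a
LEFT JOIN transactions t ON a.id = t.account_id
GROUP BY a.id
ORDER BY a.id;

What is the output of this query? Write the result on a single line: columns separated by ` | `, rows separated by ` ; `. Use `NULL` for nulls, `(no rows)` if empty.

Reno | 4 ; Berlin | 7 ; Berlin | 1 ; Austin | 2

LEFT JOIN keeps every accounts row; unmatched ones get NULL for transactions columns.
Group by accounts.id and compute COUNT(t.id). COUNT(col) of an all-NULL group is 0.
  3: ids {2, 26, 28, 35} → COUNT(t.id)=4
  11: ids {5, 14, 15, 19, 29, 39, 42} → COUNT(t.id)=7
  12: ids {4} → COUNT(t.id)=1
  13: ids {17, 30} → COUNT(t.id)=2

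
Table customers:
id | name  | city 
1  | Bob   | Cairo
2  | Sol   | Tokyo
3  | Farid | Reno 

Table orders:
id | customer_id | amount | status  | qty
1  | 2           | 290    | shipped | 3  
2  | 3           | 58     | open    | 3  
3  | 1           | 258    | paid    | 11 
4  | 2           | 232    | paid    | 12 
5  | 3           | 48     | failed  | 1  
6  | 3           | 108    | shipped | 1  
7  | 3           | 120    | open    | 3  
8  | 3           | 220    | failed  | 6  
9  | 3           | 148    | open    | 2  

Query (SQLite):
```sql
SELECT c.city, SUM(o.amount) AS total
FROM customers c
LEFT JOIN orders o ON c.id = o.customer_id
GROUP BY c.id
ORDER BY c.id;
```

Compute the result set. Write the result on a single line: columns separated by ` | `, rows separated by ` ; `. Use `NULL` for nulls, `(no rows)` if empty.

Cairo | 258 ; Tokyo | 522 ; Reno | 702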